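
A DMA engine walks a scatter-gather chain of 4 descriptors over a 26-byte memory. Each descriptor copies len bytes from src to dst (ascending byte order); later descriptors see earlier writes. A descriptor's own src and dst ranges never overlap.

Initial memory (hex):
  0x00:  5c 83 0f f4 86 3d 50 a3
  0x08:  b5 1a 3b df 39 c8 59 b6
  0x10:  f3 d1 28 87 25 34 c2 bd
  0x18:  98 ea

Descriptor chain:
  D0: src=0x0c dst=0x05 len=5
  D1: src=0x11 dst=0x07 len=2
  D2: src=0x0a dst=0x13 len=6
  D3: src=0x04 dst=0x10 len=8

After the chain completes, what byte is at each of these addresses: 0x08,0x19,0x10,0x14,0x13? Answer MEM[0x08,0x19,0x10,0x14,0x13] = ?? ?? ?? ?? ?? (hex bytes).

  after D0: wrote 5B at 0x05 = 39c859b6f3
  after D1: wrote 2B at 0x07 = d128
  after D2: wrote 6B at 0x13 = 3bdf39c859b6
  after D3: wrote 8B at 0x10 = 8639c8d128f33bdf
query mem[0x08]=0x28, mem[0x19]=0xea, mem[0x10]=0x86, mem[0x14]=0x28, mem[0x13]=0xd1

MEM[0x08,0x19,0x10,0x14,0x13] = 28 ea 86 28 d1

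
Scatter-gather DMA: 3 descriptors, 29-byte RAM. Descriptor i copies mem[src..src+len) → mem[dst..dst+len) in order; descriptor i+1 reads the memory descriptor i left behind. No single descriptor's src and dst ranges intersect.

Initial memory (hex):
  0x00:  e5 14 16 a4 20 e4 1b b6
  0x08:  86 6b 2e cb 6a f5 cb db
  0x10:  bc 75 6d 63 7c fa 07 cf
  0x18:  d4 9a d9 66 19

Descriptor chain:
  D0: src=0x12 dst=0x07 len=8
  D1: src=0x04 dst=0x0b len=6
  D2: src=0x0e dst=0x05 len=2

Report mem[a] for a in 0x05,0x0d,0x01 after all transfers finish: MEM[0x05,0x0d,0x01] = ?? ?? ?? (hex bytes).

[0] 0x12->0x07 len=8 : 6d 63 7c fa 07 cf d4 9a
[1] 0x04->0x0b len=6 : 20 e4 1b 6d 63 7c
[2] 0x0e->0x05 len=2 : 6d 63
query mem[0x05]=0x6d, mem[0x0d]=0x1b, mem[0x01]=0x14

MEM[0x05,0x0d,0x01] = 6d 1b 14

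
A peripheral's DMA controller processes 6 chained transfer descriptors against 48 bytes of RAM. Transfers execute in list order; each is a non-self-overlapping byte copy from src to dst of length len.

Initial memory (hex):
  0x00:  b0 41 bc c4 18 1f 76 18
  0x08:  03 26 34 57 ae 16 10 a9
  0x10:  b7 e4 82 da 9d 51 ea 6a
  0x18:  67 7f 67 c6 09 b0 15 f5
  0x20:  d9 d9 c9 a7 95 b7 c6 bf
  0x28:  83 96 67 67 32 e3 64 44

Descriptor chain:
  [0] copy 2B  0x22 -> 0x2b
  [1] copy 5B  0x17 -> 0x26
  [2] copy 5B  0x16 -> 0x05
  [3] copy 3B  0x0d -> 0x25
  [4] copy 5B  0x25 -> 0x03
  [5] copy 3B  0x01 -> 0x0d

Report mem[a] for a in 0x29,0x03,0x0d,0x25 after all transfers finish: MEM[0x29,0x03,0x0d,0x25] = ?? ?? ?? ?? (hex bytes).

#0 dst[0x2b+2] := {0xc9,0xa7}
#1 dst[0x26+5] := {0x6a,0x67,0x7f,0x67,0xc6}
#2 dst[0x05+5] := {0xea,0x6a,0x67,0x7f,0x67}
#3 dst[0x25+3] := {0x16,0x10,0xa9}
#4 dst[0x03+5] := {0x16,0x10,0xa9,0x7f,0x67}
#5 dst[0x0d+3] := {0x41,0xbc,0x16}
query mem[0x29]=0x67, mem[0x03]=0x16, mem[0x0d]=0x41, mem[0x25]=0x16

MEM[0x29,0x03,0x0d,0x25] = 67 16 41 16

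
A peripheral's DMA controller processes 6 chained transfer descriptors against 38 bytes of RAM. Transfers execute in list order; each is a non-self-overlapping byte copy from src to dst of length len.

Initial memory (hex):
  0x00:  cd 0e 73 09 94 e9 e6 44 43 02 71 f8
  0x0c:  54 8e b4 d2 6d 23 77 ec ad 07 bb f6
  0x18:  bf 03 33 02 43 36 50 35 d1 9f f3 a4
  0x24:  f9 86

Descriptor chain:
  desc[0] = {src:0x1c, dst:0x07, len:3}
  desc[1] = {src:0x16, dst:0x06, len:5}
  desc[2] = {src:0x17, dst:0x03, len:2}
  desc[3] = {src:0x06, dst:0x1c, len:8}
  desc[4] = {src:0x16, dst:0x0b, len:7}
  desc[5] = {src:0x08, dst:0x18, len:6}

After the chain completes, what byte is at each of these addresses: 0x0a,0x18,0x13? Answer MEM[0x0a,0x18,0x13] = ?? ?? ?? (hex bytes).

MEM[0x0a,0x18,0x13] = 33 bf ec

[0] 0x1c->0x07 len=3 : 43 36 50
[1] 0x16->0x06 len=5 : bb f6 bf 03 33
[2] 0x17->0x03 len=2 : f6 bf
[3] 0x06->0x1c len=8 : bb f6 bf 03 33 f8 54 8e
[4] 0x16->0x0b len=7 : bb f6 bf 03 33 02 bb
[5] 0x08->0x18 len=6 : bf 03 33 bb f6 bf
query mem[0x0a]=0x33, mem[0x18]=0xbf, mem[0x13]=0xec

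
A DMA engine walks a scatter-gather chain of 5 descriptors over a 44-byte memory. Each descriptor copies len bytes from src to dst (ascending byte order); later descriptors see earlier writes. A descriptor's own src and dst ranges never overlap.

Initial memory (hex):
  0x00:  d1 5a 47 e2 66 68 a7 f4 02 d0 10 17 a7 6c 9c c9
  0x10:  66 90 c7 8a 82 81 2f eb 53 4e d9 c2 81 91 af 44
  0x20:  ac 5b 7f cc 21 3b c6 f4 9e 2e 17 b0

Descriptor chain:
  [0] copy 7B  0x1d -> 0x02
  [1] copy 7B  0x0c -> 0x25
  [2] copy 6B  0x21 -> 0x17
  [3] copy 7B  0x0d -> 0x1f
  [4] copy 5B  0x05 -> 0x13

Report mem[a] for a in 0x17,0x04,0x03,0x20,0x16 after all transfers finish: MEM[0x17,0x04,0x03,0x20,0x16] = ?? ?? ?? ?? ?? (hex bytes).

MEM[0x17,0x04,0x03,0x20,0x16] = d0 44 af 9c cc

  after D0: wrote 7B at 0x02 = 91af44ac5b7fcc
  after D1: wrote 7B at 0x25 = a76c9cc96690c7
  after D2: wrote 6B at 0x17 = 5b7fcc21a76c
  after D3: wrote 7B at 0x1f = 6c9cc96690c78a
  after D4: wrote 5B at 0x13 = ac5b7fccd0
query mem[0x17]=0xd0, mem[0x04]=0x44, mem[0x03]=0xaf, mem[0x20]=0x9c, mem[0x16]=0xcc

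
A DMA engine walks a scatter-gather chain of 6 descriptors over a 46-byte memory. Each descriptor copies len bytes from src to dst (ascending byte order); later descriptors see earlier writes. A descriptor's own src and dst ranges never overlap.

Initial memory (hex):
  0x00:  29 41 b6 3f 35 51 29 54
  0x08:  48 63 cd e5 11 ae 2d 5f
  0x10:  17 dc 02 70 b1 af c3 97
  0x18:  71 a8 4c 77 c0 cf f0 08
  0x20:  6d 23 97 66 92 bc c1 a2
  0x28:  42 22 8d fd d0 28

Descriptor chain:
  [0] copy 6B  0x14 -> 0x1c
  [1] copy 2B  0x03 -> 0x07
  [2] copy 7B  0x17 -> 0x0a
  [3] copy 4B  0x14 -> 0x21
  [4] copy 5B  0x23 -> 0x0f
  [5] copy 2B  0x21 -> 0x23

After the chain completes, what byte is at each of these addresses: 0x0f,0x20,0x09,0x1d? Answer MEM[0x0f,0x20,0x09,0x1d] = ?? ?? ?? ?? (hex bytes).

MEM[0x0f,0x20,0x09,0x1d] = c3 71 63 af

D0: mem[0x1c..0x21] <- [b1 af c3 97 71 a8]
D1: mem[0x07..0x08] <- [3f 35]
D2: mem[0x0a..0x10] <- [97 71 a8 4c 77 b1 af]
D3: mem[0x21..0x24] <- [b1 af c3 97]
D4: mem[0x0f..0x13] <- [c3 97 bc c1 a2]
D5: mem[0x23..0x24] <- [b1 af]
query mem[0x0f]=0xc3, mem[0x20]=0x71, mem[0x09]=0x63, mem[0x1d]=0xaf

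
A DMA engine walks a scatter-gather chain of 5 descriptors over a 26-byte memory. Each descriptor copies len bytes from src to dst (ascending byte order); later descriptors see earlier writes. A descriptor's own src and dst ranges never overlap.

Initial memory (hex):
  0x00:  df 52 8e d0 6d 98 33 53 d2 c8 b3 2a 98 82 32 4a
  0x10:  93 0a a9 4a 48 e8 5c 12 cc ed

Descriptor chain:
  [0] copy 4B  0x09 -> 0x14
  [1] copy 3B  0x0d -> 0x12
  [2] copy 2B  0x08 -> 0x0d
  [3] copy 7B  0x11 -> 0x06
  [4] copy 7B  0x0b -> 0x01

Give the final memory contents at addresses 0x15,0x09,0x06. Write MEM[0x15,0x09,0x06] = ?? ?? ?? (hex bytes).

D0: mem[0x14..0x17] <- [c8 b3 2a 98]
D1: mem[0x12..0x14] <- [82 32 4a]
D2: mem[0x0d..0x0e] <- [d2 c8]
D3: mem[0x06..0x0c] <- [0a 82 32 4a b3 2a 98]
D4: mem[0x01..0x07] <- [2a 98 d2 c8 4a 93 0a]
query mem[0x15]=0xb3, mem[0x09]=0x4a, mem[0x06]=0x93

MEM[0x15,0x09,0x06] = b3 4a 93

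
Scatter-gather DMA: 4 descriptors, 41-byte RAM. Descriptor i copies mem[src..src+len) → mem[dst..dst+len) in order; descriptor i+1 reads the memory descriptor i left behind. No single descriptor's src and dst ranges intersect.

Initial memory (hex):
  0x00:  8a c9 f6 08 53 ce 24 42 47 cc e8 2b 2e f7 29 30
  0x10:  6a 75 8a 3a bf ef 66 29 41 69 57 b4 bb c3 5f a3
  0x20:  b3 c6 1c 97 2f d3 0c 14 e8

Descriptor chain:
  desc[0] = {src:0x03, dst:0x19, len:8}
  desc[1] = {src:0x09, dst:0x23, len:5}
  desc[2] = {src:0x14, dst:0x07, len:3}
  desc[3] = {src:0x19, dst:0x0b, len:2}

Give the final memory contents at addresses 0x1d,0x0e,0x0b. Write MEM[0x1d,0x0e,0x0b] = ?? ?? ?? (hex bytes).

MEM[0x1d,0x0e,0x0b] = 42 29 08

#0 dst[0x19+8] := {0x08,0x53,0xce,0x24,0x42,0x47,0xcc,0xe8}
#1 dst[0x23+5] := {0xcc,0xe8,0x2b,0x2e,0xf7}
#2 dst[0x07+3] := {0xbf,0xef,0x66}
#3 dst[0x0b+2] := {0x08,0x53}
query mem[0x1d]=0x42, mem[0x0e]=0x29, mem[0x0b]=0x08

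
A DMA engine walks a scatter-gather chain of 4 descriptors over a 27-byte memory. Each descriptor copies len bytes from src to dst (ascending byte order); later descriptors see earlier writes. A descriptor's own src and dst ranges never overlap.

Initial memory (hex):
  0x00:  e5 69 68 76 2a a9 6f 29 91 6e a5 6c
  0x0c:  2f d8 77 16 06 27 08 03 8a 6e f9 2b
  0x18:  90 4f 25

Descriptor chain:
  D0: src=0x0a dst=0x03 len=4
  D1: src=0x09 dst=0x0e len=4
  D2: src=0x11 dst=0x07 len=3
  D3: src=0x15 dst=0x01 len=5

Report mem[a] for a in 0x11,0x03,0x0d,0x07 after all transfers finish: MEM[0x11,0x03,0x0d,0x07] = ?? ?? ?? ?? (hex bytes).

[0] 0x0a->0x03 len=4 : a5 6c 2f d8
[1] 0x09->0x0e len=4 : 6e a5 6c 2f
[2] 0x11->0x07 len=3 : 2f 08 03
[3] 0x15->0x01 len=5 : 6e f9 2b 90 4f
query mem[0x11]=0x2f, mem[0x03]=0x2b, mem[0x0d]=0xd8, mem[0x07]=0x2f

MEM[0x11,0x03,0x0d,0x07] = 2f 2b d8 2f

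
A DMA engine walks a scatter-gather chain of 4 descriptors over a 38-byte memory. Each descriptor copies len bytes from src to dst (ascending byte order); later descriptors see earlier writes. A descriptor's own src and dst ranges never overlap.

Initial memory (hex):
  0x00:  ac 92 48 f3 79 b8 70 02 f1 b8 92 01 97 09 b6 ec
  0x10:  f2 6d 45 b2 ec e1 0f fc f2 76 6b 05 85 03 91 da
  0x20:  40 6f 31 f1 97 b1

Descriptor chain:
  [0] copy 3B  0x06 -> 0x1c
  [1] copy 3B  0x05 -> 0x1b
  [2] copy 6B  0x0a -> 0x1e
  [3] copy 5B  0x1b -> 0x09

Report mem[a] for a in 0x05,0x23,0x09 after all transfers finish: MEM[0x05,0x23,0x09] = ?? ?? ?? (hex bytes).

MEM[0x05,0x23,0x09] = b8 ec b8

#0 dst[0x1c+3] := {0x70,0x02,0xf1}
#1 dst[0x1b+3] := {0xb8,0x70,0x02}
#2 dst[0x1e+6] := {0x92,0x01,0x97,0x09,0xb6,0xec}
#3 dst[0x09+5] := {0xb8,0x70,0x02,0x92,0x01}
query mem[0x05]=0xb8, mem[0x23]=0xec, mem[0x09]=0xb8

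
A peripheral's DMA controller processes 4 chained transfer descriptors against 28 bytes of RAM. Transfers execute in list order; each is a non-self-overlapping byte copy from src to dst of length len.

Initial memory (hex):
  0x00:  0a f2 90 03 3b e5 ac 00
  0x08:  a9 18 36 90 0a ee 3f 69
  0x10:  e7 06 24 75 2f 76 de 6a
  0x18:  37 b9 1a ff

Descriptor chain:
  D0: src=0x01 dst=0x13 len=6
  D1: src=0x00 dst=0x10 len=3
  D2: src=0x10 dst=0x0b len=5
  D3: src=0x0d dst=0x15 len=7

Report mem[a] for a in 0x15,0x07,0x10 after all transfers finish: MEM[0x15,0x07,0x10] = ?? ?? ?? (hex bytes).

MEM[0x15,0x07,0x10] = 90 00 0a

  after D0: wrote 6B at 0x13 = f290033be5ac
  after D1: wrote 3B at 0x10 = 0af290
  after D2: wrote 5B at 0x0b = 0af290f290
  after D3: wrote 7B at 0x15 = 90f2900af290f2
query mem[0x15]=0x90, mem[0x07]=0x00, mem[0x10]=0x0a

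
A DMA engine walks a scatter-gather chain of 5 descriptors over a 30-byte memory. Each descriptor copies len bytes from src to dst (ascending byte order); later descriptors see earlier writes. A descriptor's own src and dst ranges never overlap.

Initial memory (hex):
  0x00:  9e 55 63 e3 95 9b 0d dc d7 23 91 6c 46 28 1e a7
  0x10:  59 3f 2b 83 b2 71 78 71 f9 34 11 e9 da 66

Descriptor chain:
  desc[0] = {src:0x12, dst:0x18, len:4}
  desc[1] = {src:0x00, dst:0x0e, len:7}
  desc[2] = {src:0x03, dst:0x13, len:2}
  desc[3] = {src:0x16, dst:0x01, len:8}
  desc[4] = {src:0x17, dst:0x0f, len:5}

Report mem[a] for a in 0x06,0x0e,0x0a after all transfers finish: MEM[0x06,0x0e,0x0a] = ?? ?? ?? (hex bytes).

MEM[0x06,0x0e,0x0a] = 71 9e 91

D0: mem[0x18..0x1b] <- [2b 83 b2 71]
D1: mem[0x0e..0x14] <- [9e 55 63 e3 95 9b 0d]
D2: mem[0x13..0x14] <- [e3 95]
D3: mem[0x01..0x08] <- [78 71 2b 83 b2 71 da 66]
D4: mem[0x0f..0x13] <- [71 2b 83 b2 71]
query mem[0x06]=0x71, mem[0x0e]=0x9e, mem[0x0a]=0x91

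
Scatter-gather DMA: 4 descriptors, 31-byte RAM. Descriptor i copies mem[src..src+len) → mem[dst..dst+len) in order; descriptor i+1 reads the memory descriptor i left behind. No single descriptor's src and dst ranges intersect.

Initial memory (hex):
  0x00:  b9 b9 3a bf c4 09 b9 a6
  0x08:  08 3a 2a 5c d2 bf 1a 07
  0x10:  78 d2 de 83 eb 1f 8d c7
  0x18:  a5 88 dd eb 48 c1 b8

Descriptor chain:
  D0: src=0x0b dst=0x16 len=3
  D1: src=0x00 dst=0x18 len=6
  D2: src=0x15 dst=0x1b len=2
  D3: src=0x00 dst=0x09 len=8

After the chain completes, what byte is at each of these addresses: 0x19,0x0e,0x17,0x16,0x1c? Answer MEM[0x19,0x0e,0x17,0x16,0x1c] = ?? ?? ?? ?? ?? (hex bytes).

MEM[0x19,0x0e,0x17,0x16,0x1c] = b9 09 d2 5c 5c

D0: mem[0x16..0x18] <- [5c d2 bf]
D1: mem[0x18..0x1d] <- [b9 b9 3a bf c4 09]
D2: mem[0x1b..0x1c] <- [1f 5c]
D3: mem[0x09..0x10] <- [b9 b9 3a bf c4 09 b9 a6]
query mem[0x19]=0xb9, mem[0x0e]=0x09, mem[0x17]=0xd2, mem[0x16]=0x5c, mem[0x1c]=0x5c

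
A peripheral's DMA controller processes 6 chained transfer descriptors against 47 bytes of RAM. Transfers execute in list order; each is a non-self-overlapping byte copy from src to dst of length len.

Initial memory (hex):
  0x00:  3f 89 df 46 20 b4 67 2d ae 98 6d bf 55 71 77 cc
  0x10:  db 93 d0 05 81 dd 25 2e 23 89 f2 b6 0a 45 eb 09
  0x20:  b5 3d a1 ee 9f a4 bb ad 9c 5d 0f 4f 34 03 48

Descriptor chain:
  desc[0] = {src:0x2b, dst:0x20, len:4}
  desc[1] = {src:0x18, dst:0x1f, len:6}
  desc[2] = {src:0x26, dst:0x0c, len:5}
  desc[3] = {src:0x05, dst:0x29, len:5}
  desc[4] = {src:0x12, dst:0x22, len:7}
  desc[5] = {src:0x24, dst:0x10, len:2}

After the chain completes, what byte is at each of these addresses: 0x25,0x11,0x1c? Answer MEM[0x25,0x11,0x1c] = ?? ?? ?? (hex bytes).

MEM[0x25,0x11,0x1c] = dd dd 0a

[0] 0x2b->0x20 len=4 : 4f 34 03 48
[1] 0x18->0x1f len=6 : 23 89 f2 b6 0a 45
[2] 0x26->0x0c len=5 : bb ad 9c 5d 0f
[3] 0x05->0x29 len=5 : b4 67 2d ae 98
[4] 0x12->0x22 len=7 : d0 05 81 dd 25 2e 23
[5] 0x24->0x10 len=2 : 81 dd
query mem[0x25]=0xdd, mem[0x11]=0xdd, mem[0x1c]=0x0a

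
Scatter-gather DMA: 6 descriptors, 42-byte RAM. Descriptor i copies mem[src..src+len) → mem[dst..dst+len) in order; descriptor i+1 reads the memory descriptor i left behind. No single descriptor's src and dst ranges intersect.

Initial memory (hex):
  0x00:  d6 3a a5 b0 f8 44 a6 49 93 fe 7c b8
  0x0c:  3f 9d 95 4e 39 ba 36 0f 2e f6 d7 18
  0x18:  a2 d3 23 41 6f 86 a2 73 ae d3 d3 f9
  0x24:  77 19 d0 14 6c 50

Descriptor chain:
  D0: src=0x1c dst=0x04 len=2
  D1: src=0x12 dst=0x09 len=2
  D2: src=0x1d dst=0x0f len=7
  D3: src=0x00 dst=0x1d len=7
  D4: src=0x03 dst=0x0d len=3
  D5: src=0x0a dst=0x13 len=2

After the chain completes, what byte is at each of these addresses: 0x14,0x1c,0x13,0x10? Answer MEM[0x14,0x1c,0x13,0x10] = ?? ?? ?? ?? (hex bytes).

MEM[0x14,0x1c,0x13,0x10] = b8 6f 0f a2

#0 dst[0x04+2] := {0x6f,0x86}
#1 dst[0x09+2] := {0x36,0x0f}
#2 dst[0x0f+7] := {0x86,0xa2,0x73,0xae,0xd3,0xd3,0xf9}
#3 dst[0x1d+7] := {0xd6,0x3a,0xa5,0xb0,0x6f,0x86,0xa6}
#4 dst[0x0d+3] := {0xb0,0x6f,0x86}
#5 dst[0x13+2] := {0x0f,0xb8}
query mem[0x14]=0xb8, mem[0x1c]=0x6f, mem[0x13]=0x0f, mem[0x10]=0xa2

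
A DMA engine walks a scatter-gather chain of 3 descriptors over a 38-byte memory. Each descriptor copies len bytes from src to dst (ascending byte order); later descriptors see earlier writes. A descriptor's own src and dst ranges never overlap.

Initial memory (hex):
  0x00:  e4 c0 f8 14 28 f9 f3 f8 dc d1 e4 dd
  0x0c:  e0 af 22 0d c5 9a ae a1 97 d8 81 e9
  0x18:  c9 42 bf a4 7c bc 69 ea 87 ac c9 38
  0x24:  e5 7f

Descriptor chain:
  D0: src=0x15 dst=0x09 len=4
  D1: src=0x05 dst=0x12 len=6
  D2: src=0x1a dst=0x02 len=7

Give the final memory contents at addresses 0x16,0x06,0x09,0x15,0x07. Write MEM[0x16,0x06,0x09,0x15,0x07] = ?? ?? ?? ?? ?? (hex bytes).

#0 dst[0x09+4] := {0xd8,0x81,0xe9,0xc9}
#1 dst[0x12+6] := {0xf9,0xf3,0xf8,0xdc,0xd8,0x81}
#2 dst[0x02+7] := {0xbf,0xa4,0x7c,0xbc,0x69,0xea,0x87}
query mem[0x16]=0xd8, mem[0x06]=0x69, mem[0x09]=0xd8, mem[0x15]=0xdc, mem[0x07]=0xea

MEM[0x16,0x06,0x09,0x15,0x07] = d8 69 d8 dc ea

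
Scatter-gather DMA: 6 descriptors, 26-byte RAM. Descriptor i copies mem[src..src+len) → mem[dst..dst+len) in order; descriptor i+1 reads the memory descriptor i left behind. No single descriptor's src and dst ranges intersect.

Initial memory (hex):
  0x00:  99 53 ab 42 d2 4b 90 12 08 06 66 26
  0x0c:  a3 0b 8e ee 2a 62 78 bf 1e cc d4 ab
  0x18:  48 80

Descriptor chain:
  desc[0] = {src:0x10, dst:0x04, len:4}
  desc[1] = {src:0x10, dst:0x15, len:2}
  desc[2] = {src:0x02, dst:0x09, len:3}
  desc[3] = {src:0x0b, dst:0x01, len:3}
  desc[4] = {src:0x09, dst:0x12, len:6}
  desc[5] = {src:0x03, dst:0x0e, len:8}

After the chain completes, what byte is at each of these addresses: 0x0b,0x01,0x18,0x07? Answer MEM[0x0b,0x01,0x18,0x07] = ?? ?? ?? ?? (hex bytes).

MEM[0x0b,0x01,0x18,0x07] = 2a 2a 48 bf

[0] 0x10->0x04 len=4 : 2a 62 78 bf
[1] 0x10->0x15 len=2 : 2a 62
[2] 0x02->0x09 len=3 : ab 42 2a
[3] 0x0b->0x01 len=3 : 2a a3 0b
[4] 0x09->0x12 len=6 : ab 42 2a a3 0b 8e
[5] 0x03->0x0e len=8 : 0b 2a 62 78 bf 08 ab 42
query mem[0x0b]=0x2a, mem[0x01]=0x2a, mem[0x18]=0x48, mem[0x07]=0xbf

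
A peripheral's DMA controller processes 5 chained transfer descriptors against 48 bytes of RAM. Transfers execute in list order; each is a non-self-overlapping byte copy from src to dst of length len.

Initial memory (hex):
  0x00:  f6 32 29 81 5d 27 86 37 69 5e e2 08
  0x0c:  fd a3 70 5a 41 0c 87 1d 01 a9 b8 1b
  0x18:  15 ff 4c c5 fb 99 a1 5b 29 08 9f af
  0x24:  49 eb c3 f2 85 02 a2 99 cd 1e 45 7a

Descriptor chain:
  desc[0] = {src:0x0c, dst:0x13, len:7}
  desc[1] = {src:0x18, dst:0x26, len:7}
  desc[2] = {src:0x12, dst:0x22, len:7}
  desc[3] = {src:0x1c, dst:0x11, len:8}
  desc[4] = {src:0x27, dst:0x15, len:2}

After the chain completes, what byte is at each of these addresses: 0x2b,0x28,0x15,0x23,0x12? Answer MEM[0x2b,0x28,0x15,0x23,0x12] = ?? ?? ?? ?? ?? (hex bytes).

MEM[0x2b,0x28,0x15,0x23,0x12] = 99 0c 41 fd 99

D0: mem[0x13..0x19] <- [fd a3 70 5a 41 0c 87]
D1: mem[0x26..0x2c] <- [0c 87 4c c5 fb 99 a1]
D2: mem[0x22..0x28] <- [87 fd a3 70 5a 41 0c]
D3: mem[0x11..0x18] <- [fb 99 a1 5b 29 08 87 fd]
D4: mem[0x15..0x16] <- [41 0c]
query mem[0x2b]=0x99, mem[0x28]=0x0c, mem[0x15]=0x41, mem[0x23]=0xfd, mem[0x12]=0x99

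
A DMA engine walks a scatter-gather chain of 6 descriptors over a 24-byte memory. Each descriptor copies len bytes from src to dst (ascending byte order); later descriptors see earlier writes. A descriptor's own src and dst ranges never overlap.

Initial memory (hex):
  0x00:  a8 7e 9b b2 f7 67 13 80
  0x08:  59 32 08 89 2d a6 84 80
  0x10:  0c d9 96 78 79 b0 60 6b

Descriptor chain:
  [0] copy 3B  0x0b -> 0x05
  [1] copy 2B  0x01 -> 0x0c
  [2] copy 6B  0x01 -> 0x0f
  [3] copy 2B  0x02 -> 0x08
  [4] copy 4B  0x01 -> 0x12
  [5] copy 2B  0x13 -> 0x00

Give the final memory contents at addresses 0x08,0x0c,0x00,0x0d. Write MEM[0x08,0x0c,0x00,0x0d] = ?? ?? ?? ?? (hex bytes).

MEM[0x08,0x0c,0x00,0x0d] = 9b 7e 9b 9b

[0] 0x0b->0x05 len=3 : 89 2d a6
[1] 0x01->0x0c len=2 : 7e 9b
[2] 0x01->0x0f len=6 : 7e 9b b2 f7 89 2d
[3] 0x02->0x08 len=2 : 9b b2
[4] 0x01->0x12 len=4 : 7e 9b b2 f7
[5] 0x13->0x00 len=2 : 9b b2
query mem[0x08]=0x9b, mem[0x0c]=0x7e, mem[0x00]=0x9b, mem[0x0d]=0x9b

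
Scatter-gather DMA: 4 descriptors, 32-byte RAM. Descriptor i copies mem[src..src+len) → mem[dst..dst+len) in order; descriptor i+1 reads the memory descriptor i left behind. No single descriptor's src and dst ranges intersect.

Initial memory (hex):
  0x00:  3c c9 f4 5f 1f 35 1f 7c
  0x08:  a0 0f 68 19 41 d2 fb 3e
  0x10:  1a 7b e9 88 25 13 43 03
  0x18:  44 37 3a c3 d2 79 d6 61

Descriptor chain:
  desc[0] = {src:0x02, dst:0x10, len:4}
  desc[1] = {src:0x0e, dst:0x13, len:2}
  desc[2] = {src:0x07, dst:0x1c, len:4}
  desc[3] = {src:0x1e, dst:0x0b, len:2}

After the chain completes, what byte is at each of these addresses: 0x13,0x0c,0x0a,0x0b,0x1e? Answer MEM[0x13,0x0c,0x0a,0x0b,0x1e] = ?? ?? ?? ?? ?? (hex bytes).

D0: mem[0x10..0x13] <- [f4 5f 1f 35]
D1: mem[0x13..0x14] <- [fb 3e]
D2: mem[0x1c..0x1f] <- [7c a0 0f 68]
D3: mem[0x0b..0x0c] <- [0f 68]
query mem[0x13]=0xfb, mem[0x0c]=0x68, mem[0x0a]=0x68, mem[0x0b]=0x0f, mem[0x1e]=0x0f

MEM[0x13,0x0c,0x0a,0x0b,0x1e] = fb 68 68 0f 0f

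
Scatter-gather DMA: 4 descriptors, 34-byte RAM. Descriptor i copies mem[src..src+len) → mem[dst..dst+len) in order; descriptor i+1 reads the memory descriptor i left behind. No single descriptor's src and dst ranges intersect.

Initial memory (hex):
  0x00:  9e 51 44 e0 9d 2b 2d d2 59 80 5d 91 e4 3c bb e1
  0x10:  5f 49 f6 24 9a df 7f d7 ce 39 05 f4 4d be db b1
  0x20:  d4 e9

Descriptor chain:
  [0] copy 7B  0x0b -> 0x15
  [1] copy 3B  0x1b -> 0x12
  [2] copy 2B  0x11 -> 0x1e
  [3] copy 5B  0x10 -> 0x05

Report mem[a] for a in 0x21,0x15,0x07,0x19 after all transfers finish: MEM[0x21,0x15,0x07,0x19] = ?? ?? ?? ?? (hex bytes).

MEM[0x21,0x15,0x07,0x19] = e9 91 49 e1

  after D0: wrote 7B at 0x15 = 91e43cbbe15f49
  after D1: wrote 3B at 0x12 = 494dbe
  after D2: wrote 2B at 0x1e = 4949
  after D3: wrote 5B at 0x05 = 5f49494dbe
query mem[0x21]=0xe9, mem[0x15]=0x91, mem[0x07]=0x49, mem[0x19]=0xe1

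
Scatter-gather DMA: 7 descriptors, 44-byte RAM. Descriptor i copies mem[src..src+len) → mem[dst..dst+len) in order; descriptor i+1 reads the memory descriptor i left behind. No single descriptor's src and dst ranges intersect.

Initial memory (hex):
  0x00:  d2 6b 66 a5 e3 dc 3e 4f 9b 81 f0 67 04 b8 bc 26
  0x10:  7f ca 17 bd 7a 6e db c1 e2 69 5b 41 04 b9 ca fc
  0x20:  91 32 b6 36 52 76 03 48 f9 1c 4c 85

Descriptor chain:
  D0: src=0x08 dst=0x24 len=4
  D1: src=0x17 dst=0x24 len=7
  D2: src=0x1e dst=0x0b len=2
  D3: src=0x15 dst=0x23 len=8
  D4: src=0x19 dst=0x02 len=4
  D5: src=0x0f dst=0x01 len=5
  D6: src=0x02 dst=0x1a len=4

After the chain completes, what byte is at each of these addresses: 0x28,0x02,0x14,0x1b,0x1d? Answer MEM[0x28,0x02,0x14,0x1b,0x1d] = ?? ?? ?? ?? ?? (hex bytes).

D0: mem[0x24..0x27] <- [9b 81 f0 67]
D1: mem[0x24..0x2a] <- [c1 e2 69 5b 41 04 b9]
D2: mem[0x0b..0x0c] <- [ca fc]
D3: mem[0x23..0x2a] <- [6e db c1 e2 69 5b 41 04]
D4: mem[0x02..0x05] <- [69 5b 41 04]
D5: mem[0x01..0x05] <- [26 7f ca 17 bd]
D6: mem[0x1a..0x1d] <- [7f ca 17 bd]
query mem[0x28]=0x5b, mem[0x02]=0x7f, mem[0x14]=0x7a, mem[0x1b]=0xca, mem[0x1d]=0xbd

MEM[0x28,0x02,0x14,0x1b,0x1d] = 5b 7f 7a ca bd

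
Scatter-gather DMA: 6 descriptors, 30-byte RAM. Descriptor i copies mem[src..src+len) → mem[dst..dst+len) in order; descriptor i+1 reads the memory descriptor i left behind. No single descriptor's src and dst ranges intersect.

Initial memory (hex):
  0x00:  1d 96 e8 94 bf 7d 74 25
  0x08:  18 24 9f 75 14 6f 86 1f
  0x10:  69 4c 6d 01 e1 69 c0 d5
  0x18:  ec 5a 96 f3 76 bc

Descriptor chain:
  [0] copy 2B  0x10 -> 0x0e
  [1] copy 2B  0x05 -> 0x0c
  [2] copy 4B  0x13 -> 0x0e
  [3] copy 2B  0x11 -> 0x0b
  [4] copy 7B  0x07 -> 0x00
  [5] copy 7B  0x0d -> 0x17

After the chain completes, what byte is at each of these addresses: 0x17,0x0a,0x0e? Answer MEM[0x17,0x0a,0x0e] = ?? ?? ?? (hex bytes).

MEM[0x17,0x0a,0x0e] = 74 9f 01

  after D0: wrote 2B at 0x0e = 694c
  after D1: wrote 2B at 0x0c = 7d74
  after D2: wrote 4B at 0x0e = 01e169c0
  after D3: wrote 2B at 0x0b = c06d
  after D4: wrote 7B at 0x00 = 2518249fc06d74
  after D5: wrote 7B at 0x17 = 7401e169c06d01
query mem[0x17]=0x74, mem[0x0a]=0x9f, mem[0x0e]=0x01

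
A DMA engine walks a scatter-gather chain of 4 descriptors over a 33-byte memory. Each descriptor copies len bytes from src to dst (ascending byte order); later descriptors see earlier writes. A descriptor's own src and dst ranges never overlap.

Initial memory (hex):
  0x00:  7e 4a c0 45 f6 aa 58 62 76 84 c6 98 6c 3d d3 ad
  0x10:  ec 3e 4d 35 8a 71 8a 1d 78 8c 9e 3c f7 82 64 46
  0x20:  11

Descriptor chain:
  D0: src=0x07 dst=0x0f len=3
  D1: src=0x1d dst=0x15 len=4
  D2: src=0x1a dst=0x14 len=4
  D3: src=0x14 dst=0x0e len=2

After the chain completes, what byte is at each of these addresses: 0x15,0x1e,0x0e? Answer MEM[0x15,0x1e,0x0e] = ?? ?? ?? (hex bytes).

MEM[0x15,0x1e,0x0e] = 3c 64 9e

[0] 0x07->0x0f len=3 : 62 76 84
[1] 0x1d->0x15 len=4 : 82 64 46 11
[2] 0x1a->0x14 len=4 : 9e 3c f7 82
[3] 0x14->0x0e len=2 : 9e 3c
query mem[0x15]=0x3c, mem[0x1e]=0x64, mem[0x0e]=0x9e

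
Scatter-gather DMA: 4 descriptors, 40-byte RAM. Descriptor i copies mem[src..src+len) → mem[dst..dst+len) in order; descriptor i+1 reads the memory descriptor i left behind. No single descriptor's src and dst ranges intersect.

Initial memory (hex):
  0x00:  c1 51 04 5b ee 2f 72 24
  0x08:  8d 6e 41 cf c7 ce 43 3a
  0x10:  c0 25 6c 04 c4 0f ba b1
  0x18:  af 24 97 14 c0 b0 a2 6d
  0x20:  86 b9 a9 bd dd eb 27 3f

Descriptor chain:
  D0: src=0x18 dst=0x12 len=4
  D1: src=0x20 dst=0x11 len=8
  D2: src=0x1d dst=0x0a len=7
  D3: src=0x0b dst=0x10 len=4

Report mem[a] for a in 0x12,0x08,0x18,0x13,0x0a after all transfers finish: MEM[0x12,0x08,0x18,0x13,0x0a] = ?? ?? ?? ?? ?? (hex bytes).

MEM[0x12,0x08,0x18,0x13,0x0a] = 86 8d 3f b9 b0

[0] 0x18->0x12 len=4 : af 24 97 14
[1] 0x20->0x11 len=8 : 86 b9 a9 bd dd eb 27 3f
[2] 0x1d->0x0a len=7 : b0 a2 6d 86 b9 a9 bd
[3] 0x0b->0x10 len=4 : a2 6d 86 b9
query mem[0x12]=0x86, mem[0x08]=0x8d, mem[0x18]=0x3f, mem[0x13]=0xb9, mem[0x0a]=0xb0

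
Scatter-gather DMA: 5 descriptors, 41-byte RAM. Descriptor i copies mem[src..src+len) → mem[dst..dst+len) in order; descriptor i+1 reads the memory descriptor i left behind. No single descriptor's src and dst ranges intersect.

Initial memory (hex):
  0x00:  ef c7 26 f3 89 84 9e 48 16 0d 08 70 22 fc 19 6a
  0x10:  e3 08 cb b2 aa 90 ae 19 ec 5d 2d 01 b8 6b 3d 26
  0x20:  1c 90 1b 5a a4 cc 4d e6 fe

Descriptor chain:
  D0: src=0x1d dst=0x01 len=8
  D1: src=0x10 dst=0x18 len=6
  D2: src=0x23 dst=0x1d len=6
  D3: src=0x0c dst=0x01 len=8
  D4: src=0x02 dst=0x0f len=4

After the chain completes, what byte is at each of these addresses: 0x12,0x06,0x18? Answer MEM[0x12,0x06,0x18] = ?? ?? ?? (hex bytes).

  after D0: wrote 8B at 0x01 = 6b3d261c901b5aa4
  after D1: wrote 6B at 0x18 = e308cbb2aa90
  after D2: wrote 6B at 0x1d = 5aa4cc4de6fe
  after D3: wrote 8B at 0x01 = 22fc196ae308cbb2
  after D4: wrote 4B at 0x0f = fc196ae3
query mem[0x12]=0xe3, mem[0x06]=0x08, mem[0x18]=0xe3

MEM[0x12,0x06,0x18] = e3 08 e3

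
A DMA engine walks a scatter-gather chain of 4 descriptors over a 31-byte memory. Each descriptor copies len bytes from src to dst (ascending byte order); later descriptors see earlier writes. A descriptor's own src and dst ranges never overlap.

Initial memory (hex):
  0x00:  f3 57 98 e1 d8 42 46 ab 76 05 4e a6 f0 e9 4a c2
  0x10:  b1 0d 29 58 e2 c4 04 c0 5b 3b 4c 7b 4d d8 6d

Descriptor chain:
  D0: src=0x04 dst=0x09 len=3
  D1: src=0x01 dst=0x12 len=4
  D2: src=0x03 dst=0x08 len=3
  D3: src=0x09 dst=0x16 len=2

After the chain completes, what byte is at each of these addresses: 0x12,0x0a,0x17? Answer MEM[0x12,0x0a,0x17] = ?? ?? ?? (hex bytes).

#0 dst[0x09+3] := {0xd8,0x42,0x46}
#1 dst[0x12+4] := {0x57,0x98,0xe1,0xd8}
#2 dst[0x08+3] := {0xe1,0xd8,0x42}
#3 dst[0x16+2] := {0xd8,0x42}
query mem[0x12]=0x57, mem[0x0a]=0x42, mem[0x17]=0x42

MEM[0x12,0x0a,0x17] = 57 42 42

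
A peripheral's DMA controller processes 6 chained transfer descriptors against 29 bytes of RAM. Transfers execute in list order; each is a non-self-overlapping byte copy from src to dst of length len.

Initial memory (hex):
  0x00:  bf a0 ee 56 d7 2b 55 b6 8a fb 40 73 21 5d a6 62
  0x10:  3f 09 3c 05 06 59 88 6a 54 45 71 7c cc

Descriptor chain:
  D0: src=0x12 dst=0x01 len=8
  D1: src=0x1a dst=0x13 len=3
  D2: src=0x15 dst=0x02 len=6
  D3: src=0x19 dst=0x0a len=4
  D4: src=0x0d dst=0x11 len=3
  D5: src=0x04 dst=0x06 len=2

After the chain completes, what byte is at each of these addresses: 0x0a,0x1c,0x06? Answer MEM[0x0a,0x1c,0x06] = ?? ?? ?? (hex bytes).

MEM[0x0a,0x1c,0x06] = 45 cc 6a

  after D0: wrote 8B at 0x01 = 3c050659886a5445
  after D1: wrote 3B at 0x13 = 717ccc
  after D2: wrote 6B at 0x02 = cc886a544571
  after D3: wrote 4B at 0x0a = 45717ccc
  after D4: wrote 3B at 0x11 = cca662
  after D5: wrote 2B at 0x06 = 6a54
query mem[0x0a]=0x45, mem[0x1c]=0xcc, mem[0x06]=0x6a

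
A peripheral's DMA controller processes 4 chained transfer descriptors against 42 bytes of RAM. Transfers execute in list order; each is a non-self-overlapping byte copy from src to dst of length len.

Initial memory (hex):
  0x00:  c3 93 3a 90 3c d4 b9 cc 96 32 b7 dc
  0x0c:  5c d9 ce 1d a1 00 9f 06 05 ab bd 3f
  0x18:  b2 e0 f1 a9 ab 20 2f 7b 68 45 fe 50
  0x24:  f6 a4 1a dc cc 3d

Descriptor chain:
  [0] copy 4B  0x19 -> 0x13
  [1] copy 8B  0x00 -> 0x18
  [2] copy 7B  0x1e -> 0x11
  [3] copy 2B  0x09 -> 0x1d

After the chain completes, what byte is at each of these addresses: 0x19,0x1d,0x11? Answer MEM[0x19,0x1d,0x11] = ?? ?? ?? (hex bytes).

MEM[0x19,0x1d,0x11] = 93 32 b9

[0] 0x19->0x13 len=4 : e0 f1 a9 ab
[1] 0x00->0x18 len=8 : c3 93 3a 90 3c d4 b9 cc
[2] 0x1e->0x11 len=7 : b9 cc 68 45 fe 50 f6
[3] 0x09->0x1d len=2 : 32 b7
query mem[0x19]=0x93, mem[0x1d]=0x32, mem[0x11]=0xb9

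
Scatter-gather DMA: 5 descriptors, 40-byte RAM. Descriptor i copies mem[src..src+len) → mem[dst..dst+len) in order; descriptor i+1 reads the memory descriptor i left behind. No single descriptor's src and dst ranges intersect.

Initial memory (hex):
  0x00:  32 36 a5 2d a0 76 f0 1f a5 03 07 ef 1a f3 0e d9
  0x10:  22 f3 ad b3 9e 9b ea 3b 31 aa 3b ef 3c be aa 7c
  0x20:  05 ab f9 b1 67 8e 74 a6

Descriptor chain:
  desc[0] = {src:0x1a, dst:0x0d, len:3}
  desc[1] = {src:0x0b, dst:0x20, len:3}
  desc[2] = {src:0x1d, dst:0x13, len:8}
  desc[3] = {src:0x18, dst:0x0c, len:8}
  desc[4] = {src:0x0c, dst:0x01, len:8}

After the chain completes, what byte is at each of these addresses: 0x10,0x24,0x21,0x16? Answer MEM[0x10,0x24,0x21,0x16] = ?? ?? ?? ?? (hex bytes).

MEM[0x10,0x24,0x21,0x16] = 3c 67 1a ef

  after D0: wrote 3B at 0x0d = 3bef3c
  after D1: wrote 3B at 0x20 = ef1a3b
  after D2: wrote 8B at 0x13 = beaa7cef1a3bb167
  after D3: wrote 8B at 0x0c = 3bb167ef3cbeaa7c
  after D4: wrote 8B at 0x01 = 3bb167ef3cbeaa7c
query mem[0x10]=0x3c, mem[0x24]=0x67, mem[0x21]=0x1a, mem[0x16]=0xef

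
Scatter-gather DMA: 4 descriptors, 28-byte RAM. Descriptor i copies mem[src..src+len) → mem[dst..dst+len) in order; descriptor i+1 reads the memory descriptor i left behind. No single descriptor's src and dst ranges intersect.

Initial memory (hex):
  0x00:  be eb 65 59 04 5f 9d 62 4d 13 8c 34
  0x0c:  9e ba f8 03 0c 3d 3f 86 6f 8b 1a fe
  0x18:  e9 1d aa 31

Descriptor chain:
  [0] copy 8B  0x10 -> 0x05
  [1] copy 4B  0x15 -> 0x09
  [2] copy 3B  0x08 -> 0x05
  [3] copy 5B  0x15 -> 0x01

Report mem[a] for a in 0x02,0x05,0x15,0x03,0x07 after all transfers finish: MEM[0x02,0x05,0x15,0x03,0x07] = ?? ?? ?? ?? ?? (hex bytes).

MEM[0x02,0x05,0x15,0x03,0x07] = 1a 1d 8b fe 1a

D0: mem[0x05..0x0c] <- [0c 3d 3f 86 6f 8b 1a fe]
D1: mem[0x09..0x0c] <- [8b 1a fe e9]
D2: mem[0x05..0x07] <- [86 8b 1a]
D3: mem[0x01..0x05] <- [8b 1a fe e9 1d]
query mem[0x02]=0x1a, mem[0x05]=0x1d, mem[0x15]=0x8b, mem[0x03]=0xfe, mem[0x07]=0x1a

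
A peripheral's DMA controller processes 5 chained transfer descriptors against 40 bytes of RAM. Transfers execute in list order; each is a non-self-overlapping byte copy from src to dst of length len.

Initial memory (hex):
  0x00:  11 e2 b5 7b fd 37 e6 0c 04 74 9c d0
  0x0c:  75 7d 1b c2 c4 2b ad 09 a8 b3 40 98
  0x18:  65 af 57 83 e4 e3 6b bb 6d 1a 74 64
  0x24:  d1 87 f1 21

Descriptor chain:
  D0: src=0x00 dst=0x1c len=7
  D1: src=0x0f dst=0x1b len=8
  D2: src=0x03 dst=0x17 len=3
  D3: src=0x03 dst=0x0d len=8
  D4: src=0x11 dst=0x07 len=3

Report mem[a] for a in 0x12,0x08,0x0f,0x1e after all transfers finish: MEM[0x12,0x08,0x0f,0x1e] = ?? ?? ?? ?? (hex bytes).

#0 dst[0x1c+7] := {0x11,0xe2,0xb5,0x7b,0xfd,0x37,0xe6}
#1 dst[0x1b+8] := {0xc2,0xc4,0x2b,0xad,0x09,0xa8,0xb3,0x40}
#2 dst[0x17+3] := {0x7b,0xfd,0x37}
#3 dst[0x0d+8] := {0x7b,0xfd,0x37,0xe6,0x0c,0x04,0x74,0x9c}
#4 dst[0x07+3] := {0x0c,0x04,0x74}
query mem[0x12]=0x04, mem[0x08]=0x04, mem[0x0f]=0x37, mem[0x1e]=0xad

MEM[0x12,0x08,0x0f,0x1e] = 04 04 37 ad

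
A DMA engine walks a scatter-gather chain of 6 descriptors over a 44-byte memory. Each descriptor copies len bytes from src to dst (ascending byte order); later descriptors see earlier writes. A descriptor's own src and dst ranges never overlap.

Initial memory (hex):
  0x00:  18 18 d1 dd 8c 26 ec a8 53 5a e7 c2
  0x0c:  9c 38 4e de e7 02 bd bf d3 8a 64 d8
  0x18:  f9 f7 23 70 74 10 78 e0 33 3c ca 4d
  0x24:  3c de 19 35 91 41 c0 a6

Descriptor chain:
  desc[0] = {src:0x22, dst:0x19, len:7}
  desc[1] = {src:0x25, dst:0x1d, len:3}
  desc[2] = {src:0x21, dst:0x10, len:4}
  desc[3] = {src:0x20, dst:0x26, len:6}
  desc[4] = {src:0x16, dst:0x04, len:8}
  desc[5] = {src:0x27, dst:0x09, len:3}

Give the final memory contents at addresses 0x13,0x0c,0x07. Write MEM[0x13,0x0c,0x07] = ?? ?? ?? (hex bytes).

[0] 0x22->0x19 len=7 : ca 4d 3c de 19 35 91
[1] 0x25->0x1d len=3 : de 19 35
[2] 0x21->0x10 len=4 : 3c ca 4d 3c
[3] 0x20->0x26 len=6 : 33 3c ca 4d 3c de
[4] 0x16->0x04 len=8 : 64 d8 f9 ca 4d 3c de de
[5] 0x27->0x09 len=3 : 3c ca 4d
query mem[0x13]=0x3c, mem[0x0c]=0x9c, mem[0x07]=0xca

MEM[0x13,0x0c,0x07] = 3c 9c ca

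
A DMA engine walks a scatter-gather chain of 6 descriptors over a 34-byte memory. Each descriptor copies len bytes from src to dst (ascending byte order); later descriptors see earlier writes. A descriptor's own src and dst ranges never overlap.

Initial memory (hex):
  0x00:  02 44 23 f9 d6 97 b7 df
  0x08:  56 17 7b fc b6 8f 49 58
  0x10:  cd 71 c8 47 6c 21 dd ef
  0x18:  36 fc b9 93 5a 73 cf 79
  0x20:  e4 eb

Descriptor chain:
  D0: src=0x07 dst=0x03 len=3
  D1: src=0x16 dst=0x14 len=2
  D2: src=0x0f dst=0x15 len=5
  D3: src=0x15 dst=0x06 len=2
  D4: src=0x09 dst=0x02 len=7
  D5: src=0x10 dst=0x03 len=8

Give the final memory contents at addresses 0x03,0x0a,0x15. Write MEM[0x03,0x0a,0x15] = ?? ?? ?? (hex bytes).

MEM[0x03,0x0a,0x15] = cd 71 58

  after D0: wrote 3B at 0x03 = df5617
  after D1: wrote 2B at 0x14 = ddef
  after D2: wrote 5B at 0x15 = 58cd71c847
  after D3: wrote 2B at 0x06 = 58cd
  after D4: wrote 7B at 0x02 = 177bfcb68f4958
  after D5: wrote 8B at 0x03 = cd71c847dd58cd71
query mem[0x03]=0xcd, mem[0x0a]=0x71, mem[0x15]=0x58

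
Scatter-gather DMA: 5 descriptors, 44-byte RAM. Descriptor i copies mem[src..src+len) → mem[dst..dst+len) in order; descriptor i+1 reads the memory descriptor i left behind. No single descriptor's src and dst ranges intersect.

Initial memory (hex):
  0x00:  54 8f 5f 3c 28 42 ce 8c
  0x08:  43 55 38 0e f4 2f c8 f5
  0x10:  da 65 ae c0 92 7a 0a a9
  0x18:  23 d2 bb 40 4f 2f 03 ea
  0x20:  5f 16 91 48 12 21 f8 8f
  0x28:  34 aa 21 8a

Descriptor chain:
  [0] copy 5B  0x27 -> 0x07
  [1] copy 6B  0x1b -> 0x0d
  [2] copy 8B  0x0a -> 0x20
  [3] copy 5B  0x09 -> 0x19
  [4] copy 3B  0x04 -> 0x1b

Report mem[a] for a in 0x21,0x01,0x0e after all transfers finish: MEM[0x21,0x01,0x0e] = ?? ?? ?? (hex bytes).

  after D0: wrote 5B at 0x07 = 8f34aa218a
  after D1: wrote 6B at 0x0d = 404f2f03ea5f
  after D2: wrote 8B at 0x20 = 218af4404f2f03ea
  after D3: wrote 5B at 0x19 = aa218af440
  after D4: wrote 3B at 0x1b = 2842ce
query mem[0x21]=0x8a, mem[0x01]=0x8f, mem[0x0e]=0x4f

MEM[0x21,0x01,0x0e] = 8a 8f 4f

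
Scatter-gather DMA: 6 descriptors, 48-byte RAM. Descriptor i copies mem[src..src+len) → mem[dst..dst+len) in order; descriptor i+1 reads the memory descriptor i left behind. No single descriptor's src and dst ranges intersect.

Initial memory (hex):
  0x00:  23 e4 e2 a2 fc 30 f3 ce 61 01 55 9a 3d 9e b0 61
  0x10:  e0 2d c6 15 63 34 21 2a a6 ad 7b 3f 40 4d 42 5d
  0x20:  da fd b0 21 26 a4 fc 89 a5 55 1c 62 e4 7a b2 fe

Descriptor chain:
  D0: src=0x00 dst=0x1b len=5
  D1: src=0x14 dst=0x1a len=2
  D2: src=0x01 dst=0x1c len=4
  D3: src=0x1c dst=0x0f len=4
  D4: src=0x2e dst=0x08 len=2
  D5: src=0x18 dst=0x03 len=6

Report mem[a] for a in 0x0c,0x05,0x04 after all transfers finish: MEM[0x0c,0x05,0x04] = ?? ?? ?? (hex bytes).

MEM[0x0c,0x05,0x04] = 3d 63 ad

#0 dst[0x1b+5] := {0x23,0xe4,0xe2,0xa2,0xfc}
#1 dst[0x1a+2] := {0x63,0x34}
#2 dst[0x1c+4] := {0xe4,0xe2,0xa2,0xfc}
#3 dst[0x0f+4] := {0xe4,0xe2,0xa2,0xfc}
#4 dst[0x08+2] := {0xb2,0xfe}
#5 dst[0x03+6] := {0xa6,0xad,0x63,0x34,0xe4,0xe2}
query mem[0x0c]=0x3d, mem[0x05]=0x63, mem[0x04]=0xad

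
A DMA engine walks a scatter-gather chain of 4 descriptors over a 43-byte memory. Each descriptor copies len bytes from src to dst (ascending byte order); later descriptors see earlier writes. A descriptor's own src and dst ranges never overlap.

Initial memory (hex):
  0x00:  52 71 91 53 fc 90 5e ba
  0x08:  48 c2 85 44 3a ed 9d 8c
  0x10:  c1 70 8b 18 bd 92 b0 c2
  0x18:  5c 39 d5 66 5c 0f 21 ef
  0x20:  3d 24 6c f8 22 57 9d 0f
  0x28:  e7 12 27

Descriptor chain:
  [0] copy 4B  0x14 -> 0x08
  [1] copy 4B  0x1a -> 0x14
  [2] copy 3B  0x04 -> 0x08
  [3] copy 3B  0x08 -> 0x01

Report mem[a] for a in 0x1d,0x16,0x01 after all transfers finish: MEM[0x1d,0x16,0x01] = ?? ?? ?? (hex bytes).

  after D0: wrote 4B at 0x08 = bd92b0c2
  after D1: wrote 4B at 0x14 = d5665c0f
  after D2: wrote 3B at 0x08 = fc905e
  after D3: wrote 3B at 0x01 = fc905e
query mem[0x1d]=0x0f, mem[0x16]=0x5c, mem[0x01]=0xfc

MEM[0x1d,0x16,0x01] = 0f 5c fc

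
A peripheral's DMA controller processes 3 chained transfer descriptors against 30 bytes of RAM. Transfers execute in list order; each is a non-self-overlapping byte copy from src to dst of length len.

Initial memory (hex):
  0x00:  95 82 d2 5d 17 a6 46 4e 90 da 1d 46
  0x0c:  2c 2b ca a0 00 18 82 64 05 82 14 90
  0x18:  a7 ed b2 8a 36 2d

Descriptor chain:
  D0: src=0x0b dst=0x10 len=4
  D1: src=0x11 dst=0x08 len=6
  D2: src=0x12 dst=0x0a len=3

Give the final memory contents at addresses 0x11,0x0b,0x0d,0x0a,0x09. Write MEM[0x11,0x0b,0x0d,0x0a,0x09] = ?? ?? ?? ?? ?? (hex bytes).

MEM[0x11,0x0b,0x0d,0x0a,0x09] = 2c ca 14 2b 2b

  after D0: wrote 4B at 0x10 = 462c2bca
  after D1: wrote 6B at 0x08 = 2c2bca058214
  after D2: wrote 3B at 0x0a = 2bca05
query mem[0x11]=0x2c, mem[0x0b]=0xca, mem[0x0d]=0x14, mem[0x0a]=0x2b, mem[0x09]=0x2b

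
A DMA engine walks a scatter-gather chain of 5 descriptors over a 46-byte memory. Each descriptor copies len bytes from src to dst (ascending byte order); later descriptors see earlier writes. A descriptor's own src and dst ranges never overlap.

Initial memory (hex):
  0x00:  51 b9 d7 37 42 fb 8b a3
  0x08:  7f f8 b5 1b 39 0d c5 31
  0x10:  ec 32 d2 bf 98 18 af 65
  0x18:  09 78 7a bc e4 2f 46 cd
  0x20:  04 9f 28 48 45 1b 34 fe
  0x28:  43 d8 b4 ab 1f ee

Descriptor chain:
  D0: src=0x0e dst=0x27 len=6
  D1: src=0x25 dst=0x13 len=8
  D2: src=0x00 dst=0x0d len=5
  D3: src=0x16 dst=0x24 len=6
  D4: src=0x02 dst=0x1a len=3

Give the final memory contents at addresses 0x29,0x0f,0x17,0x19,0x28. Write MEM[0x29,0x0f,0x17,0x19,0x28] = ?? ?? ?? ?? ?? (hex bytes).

#0 dst[0x27+6] := {0xc5,0x31,0xec,0x32,0xd2,0xbf}
#1 dst[0x13+8] := {0x1b,0x34,0xc5,0x31,0xec,0x32,0xd2,0xbf}
#2 dst[0x0d+5] := {0x51,0xb9,0xd7,0x37,0x42}
#3 dst[0x24+6] := {0x31,0xec,0x32,0xd2,0xbf,0xbc}
#4 dst[0x1a+3] := {0xd7,0x37,0x42}
query mem[0x29]=0xbc, mem[0x0f]=0xd7, mem[0x17]=0xec, mem[0x19]=0xd2, mem[0x28]=0xbf

MEM[0x29,0x0f,0x17,0x19,0x28] = bc d7 ec d2 bf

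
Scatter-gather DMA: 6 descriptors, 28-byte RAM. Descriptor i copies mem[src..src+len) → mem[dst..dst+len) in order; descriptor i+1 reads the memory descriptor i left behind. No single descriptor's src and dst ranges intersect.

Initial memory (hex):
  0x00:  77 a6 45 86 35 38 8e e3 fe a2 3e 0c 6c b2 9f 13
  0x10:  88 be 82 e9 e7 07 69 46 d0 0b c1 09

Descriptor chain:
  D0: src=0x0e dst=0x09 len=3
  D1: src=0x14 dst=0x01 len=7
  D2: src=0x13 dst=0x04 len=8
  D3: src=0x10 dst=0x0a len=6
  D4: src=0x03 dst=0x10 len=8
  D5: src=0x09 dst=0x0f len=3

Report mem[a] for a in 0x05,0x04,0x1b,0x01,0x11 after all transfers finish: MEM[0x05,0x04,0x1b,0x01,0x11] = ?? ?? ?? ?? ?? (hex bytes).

MEM[0x05,0x04,0x1b,0x01,0x11] = e7 e9 09 e7 be

  after D0: wrote 3B at 0x09 = 9f1388
  after D1: wrote 7B at 0x01 = e7076946d00bc1
  after D2: wrote 8B at 0x04 = e9e7076946d00bc1
  after D3: wrote 6B at 0x0a = 88be82e9e707
  after D4: wrote 8B at 0x10 = 69e9e7076946d088
  after D5: wrote 3B at 0x0f = d088be
query mem[0x05]=0xe7, mem[0x04]=0xe9, mem[0x1b]=0x09, mem[0x01]=0xe7, mem[0x11]=0xbe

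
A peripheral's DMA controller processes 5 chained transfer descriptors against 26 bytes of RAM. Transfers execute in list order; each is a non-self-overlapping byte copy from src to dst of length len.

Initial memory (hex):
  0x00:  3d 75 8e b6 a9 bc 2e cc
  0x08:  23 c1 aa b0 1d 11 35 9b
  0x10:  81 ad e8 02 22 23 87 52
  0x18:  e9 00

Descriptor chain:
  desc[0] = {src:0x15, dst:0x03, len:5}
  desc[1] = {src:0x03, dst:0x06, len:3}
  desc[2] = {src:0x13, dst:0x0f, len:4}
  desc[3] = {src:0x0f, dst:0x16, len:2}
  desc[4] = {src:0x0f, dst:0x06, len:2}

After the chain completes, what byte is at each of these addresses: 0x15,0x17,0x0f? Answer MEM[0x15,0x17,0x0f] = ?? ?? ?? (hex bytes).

D0: mem[0x03..0x07] <- [23 87 52 e9 00]
D1: mem[0x06..0x08] <- [23 87 52]
D2: mem[0x0f..0x12] <- [02 22 23 87]
D3: mem[0x16..0x17] <- [02 22]
D4: mem[0x06..0x07] <- [02 22]
query mem[0x15]=0x23, mem[0x17]=0x22, mem[0x0f]=0x02

MEM[0x15,0x17,0x0f] = 23 22 02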